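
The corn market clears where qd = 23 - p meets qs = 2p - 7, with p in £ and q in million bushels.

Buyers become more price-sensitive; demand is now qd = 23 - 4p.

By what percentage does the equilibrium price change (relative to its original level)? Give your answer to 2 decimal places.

Original equilibrium: 23 - p = 2p - 7 gives 30 = 3p, so p = 10 and q = 13.
The new curves are qd = 23 - 4p (demand) and qs = 2p - 7 (supply).
Equate the new curves: 23 - 4p = 2p - 7, giving 30 = 6p, p = 5, q = 3.
%Δp = (5 − 10) / 10 × 100 = -50.00%.

-50.00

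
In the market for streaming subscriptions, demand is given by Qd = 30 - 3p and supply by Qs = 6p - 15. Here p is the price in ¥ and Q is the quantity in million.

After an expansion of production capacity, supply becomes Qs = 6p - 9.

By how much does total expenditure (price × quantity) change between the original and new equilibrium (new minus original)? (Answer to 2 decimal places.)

-1.33

Solve the original market: 30 - 3p = 6p - 15, hence p = 5 and Q = 15.
After the shift, demand is Qd = 30 - 3p and supply is Qs = 6p - 9.
Clearing the new market: 30 - 3p = 6p - 9, so p = 13/3 ≈ 4.3333 and Q = 17.
Expenditure moves from 5×15 = 75 to 4.3333×17 = 73.6667; change = -1.33.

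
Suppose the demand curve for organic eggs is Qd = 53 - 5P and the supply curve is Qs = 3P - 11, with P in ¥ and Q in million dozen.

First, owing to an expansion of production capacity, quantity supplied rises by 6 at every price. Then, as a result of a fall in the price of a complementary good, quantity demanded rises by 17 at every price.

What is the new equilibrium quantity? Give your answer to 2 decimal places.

Initially, 53 - 5P = 3P - 11, so 64 = 8P and P = 8, Q = 13.
After the shift, demand is Qd = 70 - 5P and supply is Qs = 3P - 5.
Equate the new curves: 70 - 5P = 3P - 5, giving 75 = 8P, P = 9.375, Q = 23.125.

23.13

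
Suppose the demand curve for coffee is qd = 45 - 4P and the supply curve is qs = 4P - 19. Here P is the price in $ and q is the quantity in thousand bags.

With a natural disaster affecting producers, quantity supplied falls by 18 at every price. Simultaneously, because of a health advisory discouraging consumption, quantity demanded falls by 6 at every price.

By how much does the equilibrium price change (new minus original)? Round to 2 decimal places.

Initially, 45 - 4P = 4P - 19, so 64 = 8P and P = 8, q = 13.
After the shift, demand is qd = 39 - 4P and supply is qs = 4P - 37.
Equate the new curves: 39 - 4P = 4P - 37, giving 76 = 8P, P = 9.5, q = 1.
ΔP = 9.5 − 8 = +1.50.

+1.50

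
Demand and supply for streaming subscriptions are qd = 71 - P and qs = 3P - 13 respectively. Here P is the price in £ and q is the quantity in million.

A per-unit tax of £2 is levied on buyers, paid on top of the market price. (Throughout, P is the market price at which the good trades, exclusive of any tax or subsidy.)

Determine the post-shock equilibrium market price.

Initially, 71 - P = 3P - 13, so 84 = 4P and P = 21, q = 50.
Since buyers pay the price plus the tax, the effective demand curve becomes qd = 69 - P.
Clearing the new market: 69 - P = 3P - 13, so P = 20.5 and q = 48.5.

20.5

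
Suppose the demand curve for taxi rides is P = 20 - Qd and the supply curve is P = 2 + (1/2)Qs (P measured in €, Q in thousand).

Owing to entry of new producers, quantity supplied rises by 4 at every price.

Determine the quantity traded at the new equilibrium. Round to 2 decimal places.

13.33

Before the shock: 20 - P = 2P - 4 ⇒ 24 = 3P ⇒ P = 8, Q = 12.
The new curves are Qd = 20 - P (demand) and Qs = 2P (supply).
Clearing the new market: 20 - P = 2P, so P = 20/3 ≈ 6.6667 and Q = 40/3 ≈ 13.3333.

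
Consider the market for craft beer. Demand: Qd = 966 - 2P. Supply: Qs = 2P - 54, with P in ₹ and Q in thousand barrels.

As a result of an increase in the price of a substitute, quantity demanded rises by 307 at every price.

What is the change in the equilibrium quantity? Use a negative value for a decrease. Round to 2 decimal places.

+153.50

Original equilibrium: 966 - 2P = 2P - 54 gives 1020 = 4P, so P = 255 and Q = 456.
The shock moves the curves to Qd = 1273 - 2P and Qs = 2P - 54.
New equilibrium: 1273 - 2P = 2P - 54 ⇒ 1327 = 4P ⇒ P = 331.75, Q = 609.5.
ΔQ = 609.5 − 456 = +153.50.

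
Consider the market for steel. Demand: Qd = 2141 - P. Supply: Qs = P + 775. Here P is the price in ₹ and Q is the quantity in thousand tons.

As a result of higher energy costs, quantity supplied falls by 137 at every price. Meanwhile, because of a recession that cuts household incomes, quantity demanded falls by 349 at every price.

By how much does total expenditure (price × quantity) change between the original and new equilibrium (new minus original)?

Solve the original market: 2141 - P = P + 775, hence P = 683 and Q = 1458.
The shock moves the curves to Qd = 1792 - P and Qs = P + 638.
Clearing the new market: 1792 - P = P + 638, so P = 577 and Q = 1215.
Expenditure moves from 683×1458 = 995814 to 577×1215 = 701055; change = -294759.

-294759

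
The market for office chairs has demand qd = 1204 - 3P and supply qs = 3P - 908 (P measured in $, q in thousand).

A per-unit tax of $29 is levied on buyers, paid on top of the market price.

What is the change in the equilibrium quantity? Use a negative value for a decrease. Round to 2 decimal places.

-43.50

Solve the original market: 1204 - 3P = 3P - 908, hence P = 352 and q = 148.
Since buyers pay the price plus the tax, the effective demand curve becomes qd = 1117 - 3P.
Equate the new curves: 1117 - 3P = 3P - 908, giving 2025 = 6P, P = 337.5, q = 104.5.
Δq = 104.5 − 148 = -43.50.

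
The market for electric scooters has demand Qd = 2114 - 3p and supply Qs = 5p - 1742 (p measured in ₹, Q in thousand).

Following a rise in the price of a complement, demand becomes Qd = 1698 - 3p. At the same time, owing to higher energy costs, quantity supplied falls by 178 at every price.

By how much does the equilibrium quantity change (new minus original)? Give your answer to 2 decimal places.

Initially, 2114 - 3p = 5p - 1742, so 3856 = 8p and p = 482, Q = 668.
The new curves are Qd = 1698 - 3p (demand) and Qs = 5p - 1920 (supply).
Clearing the new market: 1698 - 3p = 5p - 1920, so p = 452.25 and Q = 341.25.
ΔQ = 341.25 − 668 = -326.75.

-326.75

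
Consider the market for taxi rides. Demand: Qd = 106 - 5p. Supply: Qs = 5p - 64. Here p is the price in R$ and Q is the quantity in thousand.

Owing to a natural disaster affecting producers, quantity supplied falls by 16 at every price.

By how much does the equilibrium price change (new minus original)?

+1.6

Solve the original market: 106 - 5p = 5p - 64, hence p = 17 and Q = 21.
The new curves are Qd = 106 - 5p (demand) and Qs = 5p - 80 (supply).
Equate the new curves: 106 - 5p = 5p - 80, giving 186 = 10p, p = 18.6, Q = 13.
Δp = 18.6 − 17 = +1.6.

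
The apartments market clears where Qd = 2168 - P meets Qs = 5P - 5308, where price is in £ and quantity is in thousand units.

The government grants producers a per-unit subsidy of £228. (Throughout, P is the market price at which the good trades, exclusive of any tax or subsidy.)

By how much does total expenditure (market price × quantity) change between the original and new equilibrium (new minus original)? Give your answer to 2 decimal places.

+25460.00

Before the shock: 2168 - P = 5P - 5308 ⇒ 7476 = 6P ⇒ P = 1246, Q = 922.
Since sellers receive the price plus the subsidy, the effective supply curve becomes Qs = 5P - 4168.
Clearing the new market: 2168 - P = 5P - 4168, so P = 1056 and Q = 1112.
Expenditure moves from 1246×922 = 1148812 to 1056×1112 = 1174272; change = +25460.00.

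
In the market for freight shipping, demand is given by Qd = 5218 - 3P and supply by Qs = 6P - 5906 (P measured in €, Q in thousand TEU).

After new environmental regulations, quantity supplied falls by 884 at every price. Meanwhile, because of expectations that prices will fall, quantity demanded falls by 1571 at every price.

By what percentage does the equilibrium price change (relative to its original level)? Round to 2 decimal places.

-6.18

Original equilibrium: 5218 - 3P = 6P - 5906 gives 11124 = 9P, so P = 1236 and Q = 1510.
With the change applied: demand Qd = 3647 - 3P, supply Qs = 6P - 6790.
Setting them equal: 3647 - 3P = 6P - 6790 → 10437 = 9P, so P = 3479/3 ≈ 1159.6667 and Q = 168.
%ΔP = (1159.6667 − 1236) / 1236 × 100 = -6.18%.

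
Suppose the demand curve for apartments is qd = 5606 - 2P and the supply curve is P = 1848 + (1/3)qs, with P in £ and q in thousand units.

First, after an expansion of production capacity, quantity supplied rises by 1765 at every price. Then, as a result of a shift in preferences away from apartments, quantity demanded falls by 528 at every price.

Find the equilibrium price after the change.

Before the shock: 5606 - 2P = 3P - 5544 ⇒ 11150 = 5P ⇒ P = 2230, q = 1146.
After the shift, demand is qd = 5078 - 2P and supply is qs = 3P - 3779.
New equilibrium: 5078 - 2P = 3P - 3779 ⇒ 8857 = 5P ⇒ P = 1771.4, q = 1535.2.

1771.4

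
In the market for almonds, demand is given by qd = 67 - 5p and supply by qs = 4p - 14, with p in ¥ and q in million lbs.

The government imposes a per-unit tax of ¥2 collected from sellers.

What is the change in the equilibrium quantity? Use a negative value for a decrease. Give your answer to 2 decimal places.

Initially, 67 - 5p = 4p - 14, so 81 = 9p and p = 9, q = 22.
Since sellers keep the price net of the tax, the effective supply curve becomes qs = 4p - 22.
Clearing the new market: 67 - 5p = 4p - 22, so p = 89/9 ≈ 9.8889 and q = 158/9 ≈ 17.5556.
Δq = 17.5556 − 22 = -4.44.

-4.44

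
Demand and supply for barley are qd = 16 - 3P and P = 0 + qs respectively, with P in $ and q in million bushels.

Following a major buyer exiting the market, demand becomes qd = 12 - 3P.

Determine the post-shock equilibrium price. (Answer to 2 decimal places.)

Initially, 16 - 3P = P, so 16 = 4P and P = 4, q = 4.
The new curves are qd = 12 - 3P (demand) and qs = P (supply).
Clearing the new market: 12 - 3P = P, so P = 3 and q = 3.

3.00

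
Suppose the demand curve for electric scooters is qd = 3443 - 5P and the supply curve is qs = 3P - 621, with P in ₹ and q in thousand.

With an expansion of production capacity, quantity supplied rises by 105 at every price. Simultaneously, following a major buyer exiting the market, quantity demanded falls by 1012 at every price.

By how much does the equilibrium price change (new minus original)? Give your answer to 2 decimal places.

-139.63

Solve the original market: 3443 - 5P = 3P - 621, hence P = 508 and q = 903.
With the change applied: demand qd = 2431 - 5P, supply qs = 3P - 516.
Clearing the new market: 2431 - 5P = 3P - 516, so P = 368.375 and q = 589.125.
ΔP = 368.375 − 508 = -139.63.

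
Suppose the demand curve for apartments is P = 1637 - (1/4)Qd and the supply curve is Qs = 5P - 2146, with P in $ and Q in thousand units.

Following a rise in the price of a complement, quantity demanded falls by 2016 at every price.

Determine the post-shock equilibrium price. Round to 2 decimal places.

742.00

Solve the original market: 6548 - 4P = 5P - 2146, hence P = 966 and Q = 2684.
After the shift, demand is Qd = 4532 - 4P and supply is Qs = 5P - 2146.
Equate the new curves: 4532 - 4P = 5P - 2146, giving 6678 = 9P, P = 742, Q = 1564.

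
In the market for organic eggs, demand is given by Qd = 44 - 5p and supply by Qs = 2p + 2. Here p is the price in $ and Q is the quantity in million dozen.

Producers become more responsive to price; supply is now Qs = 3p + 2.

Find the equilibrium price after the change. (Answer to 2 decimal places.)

5.25

Original equilibrium: 44 - 5p = 2p + 2 gives 42 = 7p, so p = 6 and Q = 14.
The shock moves the curves to Qd = 44 - 5p and Qs = 3p + 2.
Equate the new curves: 44 - 5p = 3p + 2, giving 42 = 8p, p = 5.25, Q = 17.75.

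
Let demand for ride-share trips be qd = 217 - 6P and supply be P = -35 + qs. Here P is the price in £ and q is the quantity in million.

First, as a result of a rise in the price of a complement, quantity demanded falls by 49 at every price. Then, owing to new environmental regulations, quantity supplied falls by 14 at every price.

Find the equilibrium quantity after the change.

Before the shock: 217 - 6P = P + 35 ⇒ 182 = 7P ⇒ P = 26, q = 61.
The new curves are qd = 168 - 6P (demand) and qs = P + 21 (supply).
New equilibrium: 168 - 6P = P + 21 ⇒ 147 = 7P ⇒ P = 21, q = 42.

42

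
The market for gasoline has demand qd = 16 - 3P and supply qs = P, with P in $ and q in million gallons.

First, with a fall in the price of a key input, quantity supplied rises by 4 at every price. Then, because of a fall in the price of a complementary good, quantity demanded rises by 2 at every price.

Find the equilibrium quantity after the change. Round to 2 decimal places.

Original equilibrium: 16 - 3P = P gives 16 = 4P, so P = 4 and q = 4.
The new curves are qd = 18 - 3P (demand) and qs = P + 4 (supply).
Setting them equal: 18 - 3P = P + 4 → 14 = 4P, so P = 3.5 and q = 7.5.

7.50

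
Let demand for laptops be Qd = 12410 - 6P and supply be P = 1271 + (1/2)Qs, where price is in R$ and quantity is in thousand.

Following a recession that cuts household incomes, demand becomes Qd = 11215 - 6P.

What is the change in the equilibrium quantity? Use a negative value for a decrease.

Before the shock: 12410 - 6P = 2P - 2542 ⇒ 14952 = 8P ⇒ P = 1869, Q = 1196.
The new curves are Qd = 11215 - 6P (demand) and Qs = 2P - 2542 (supply).
Equate the new curves: 11215 - 6P = 2P - 2542, giving 13757 = 8P, P = 1719.625, Q = 897.25.
ΔQ = 897.25 − 1196 = -298.75.

-298.75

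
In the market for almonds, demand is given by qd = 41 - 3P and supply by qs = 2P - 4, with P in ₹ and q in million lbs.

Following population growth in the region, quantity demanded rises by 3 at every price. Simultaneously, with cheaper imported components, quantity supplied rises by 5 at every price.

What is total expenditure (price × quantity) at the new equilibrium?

Initially, 41 - 3P = 2P - 4, so 45 = 5P and P = 9, q = 14.
With the change applied: demand qd = 44 - 3P, supply qs = 2P + 1.
Clearing the new market: 44 - 3P = 2P + 1, so P = 8.6 and q = 18.2.
New expenditure = 8.6 × 18.2 = 156.52.

156.52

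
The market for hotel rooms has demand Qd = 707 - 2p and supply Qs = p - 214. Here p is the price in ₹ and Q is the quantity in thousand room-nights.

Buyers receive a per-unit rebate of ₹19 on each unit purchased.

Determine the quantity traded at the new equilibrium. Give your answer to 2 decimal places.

105.67

Before the shock: 707 - 2p = p - 214 ⇒ 921 = 3p ⇒ p = 307, Q = 93.
Since buyers' out-of-pocket price is the market price minus the rebate, the effective demand curve becomes Qd = 745 - 2p.
Clearing the new market: 745 - 2p = p - 214, so p = 959/3 ≈ 319.6667 and Q = 317/3 ≈ 105.6667.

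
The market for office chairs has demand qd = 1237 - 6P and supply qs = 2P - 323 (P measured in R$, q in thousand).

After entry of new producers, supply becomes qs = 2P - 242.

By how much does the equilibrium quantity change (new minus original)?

Before the shock: 1237 - 6P = 2P - 323 ⇒ 1560 = 8P ⇒ P = 195, q = 67.
The new curves are qd = 1237 - 6P (demand) and qs = 2P - 242 (supply).
Clearing the new market: 1237 - 6P = 2P - 242, so P = 184.875 and q = 127.75.
Δq = 127.75 − 67 = +60.75.

+60.75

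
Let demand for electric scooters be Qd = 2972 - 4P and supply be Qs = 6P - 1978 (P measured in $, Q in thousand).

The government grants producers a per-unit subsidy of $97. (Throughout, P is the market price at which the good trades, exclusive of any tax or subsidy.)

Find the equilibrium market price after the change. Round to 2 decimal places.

436.80

Before the shock: 2972 - 4P = 6P - 1978 ⇒ 4950 = 10P ⇒ P = 495, Q = 992.
Since sellers receive the price plus the subsidy, the effective supply curve becomes Qs = 6P - 1396.
Equate the new curves: 2972 - 4P = 6P - 1396, giving 4368 = 10P, P = 436.8, Q = 1224.8.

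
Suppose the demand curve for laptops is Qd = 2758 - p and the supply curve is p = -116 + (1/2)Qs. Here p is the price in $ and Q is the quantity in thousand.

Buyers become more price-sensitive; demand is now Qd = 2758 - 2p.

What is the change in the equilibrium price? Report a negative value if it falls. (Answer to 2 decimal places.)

-210.50

Before the shock: 2758 - p = 2p + 232 ⇒ 2526 = 3p ⇒ p = 842, Q = 1916.
With the change applied: demand Qd = 2758 - 2p, supply Qs = 2p + 232.
Equate the new curves: 2758 - 2p = 2p + 232, giving 2526 = 4p, p = 631.5, Q = 1495.
Δp = 631.5 − 842 = -210.50.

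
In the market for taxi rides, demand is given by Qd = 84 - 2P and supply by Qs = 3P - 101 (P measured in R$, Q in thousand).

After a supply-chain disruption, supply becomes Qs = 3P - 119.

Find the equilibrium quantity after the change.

2.8

Solve the original market: 84 - 2P = 3P - 101, hence P = 37 and Q = 10.
After the shift, demand is Qd = 84 - 2P and supply is Qs = 3P - 119.
Clearing the new market: 84 - 2P = 3P - 119, so P = 40.6 and Q = 2.8.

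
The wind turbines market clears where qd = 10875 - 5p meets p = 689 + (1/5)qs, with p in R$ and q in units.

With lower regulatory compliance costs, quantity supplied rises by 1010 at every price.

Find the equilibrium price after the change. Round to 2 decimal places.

1331.00

Solve the original market: 10875 - 5p = 5p - 3445, hence p = 1432 and q = 3715.
The new curves are qd = 10875 - 5p (demand) and qs = 5p - 2435 (supply).
Equate the new curves: 10875 - 5p = 5p - 2435, giving 13310 = 10p, p = 1331, q = 4220.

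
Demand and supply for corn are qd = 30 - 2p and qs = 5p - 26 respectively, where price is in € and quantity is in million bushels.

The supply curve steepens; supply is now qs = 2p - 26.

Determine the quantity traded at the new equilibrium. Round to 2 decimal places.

2.00

Initially, 30 - 2p = 5p - 26, so 56 = 7p and p = 8, q = 14.
After the shift, demand is qd = 30 - 2p and supply is qs = 2p - 26.
Equate the new curves: 30 - 2p = 2p - 26, giving 56 = 4p, p = 14, q = 2.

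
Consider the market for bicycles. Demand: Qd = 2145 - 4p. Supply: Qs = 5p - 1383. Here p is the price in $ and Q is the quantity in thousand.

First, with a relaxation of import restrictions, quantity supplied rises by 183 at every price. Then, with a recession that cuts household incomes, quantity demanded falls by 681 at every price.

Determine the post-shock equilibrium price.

296

Initially, 2145 - 4p = 5p - 1383, so 3528 = 9p and p = 392, Q = 577.
After the shift, demand is Qd = 1464 - 4p and supply is Qs = 5p - 1200.
Setting them equal: 1464 - 4p = 5p - 1200 → 2664 = 9p, so p = 296 and Q = 280.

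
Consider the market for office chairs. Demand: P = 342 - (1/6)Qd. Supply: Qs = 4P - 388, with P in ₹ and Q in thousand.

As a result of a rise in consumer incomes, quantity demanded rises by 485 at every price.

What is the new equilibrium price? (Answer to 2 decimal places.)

292.50

Solve the original market: 2052 - 6P = 4P - 388, hence P = 244 and Q = 588.
After the shift, demand is Qd = 2537 - 6P and supply is Qs = 4P - 388.
New equilibrium: 2537 - 6P = 4P - 388 ⇒ 2925 = 10P ⇒ P = 292.5, Q = 782.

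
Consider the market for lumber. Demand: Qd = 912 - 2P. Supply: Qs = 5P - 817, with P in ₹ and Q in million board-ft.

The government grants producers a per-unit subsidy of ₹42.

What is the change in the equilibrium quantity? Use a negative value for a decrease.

+60

Before the shock: 912 - 2P = 5P - 817 ⇒ 1729 = 7P ⇒ P = 247, Q = 418.
Since sellers receive the price plus the subsidy, the effective supply curve becomes Qs = 5P - 607.
Clearing the new market: 912 - 2P = 5P - 607, so P = 217 and Q = 478.
ΔQ = 478 − 418 = +60.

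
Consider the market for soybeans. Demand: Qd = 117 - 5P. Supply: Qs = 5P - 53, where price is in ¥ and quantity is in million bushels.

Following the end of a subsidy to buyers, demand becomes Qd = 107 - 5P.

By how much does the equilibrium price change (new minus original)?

Original equilibrium: 117 - 5P = 5P - 53 gives 170 = 10P, so P = 17 and Q = 32.
After the shift, demand is Qd = 107 - 5P and supply is Qs = 5P - 53.
Equate the new curves: 107 - 5P = 5P - 53, giving 160 = 10P, P = 16, Q = 27.
ΔP = 16 − 17 = -1.

-1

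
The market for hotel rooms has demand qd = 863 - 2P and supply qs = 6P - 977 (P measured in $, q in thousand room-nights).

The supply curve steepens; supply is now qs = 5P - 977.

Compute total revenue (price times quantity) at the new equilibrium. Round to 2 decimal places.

88657.96

Original equilibrium: 863 - 2P = 6P - 977 gives 1840 = 8P, so P = 230 and q = 403.
After the shift, demand is qd = 863 - 2P and supply is qs = 5P - 977.
Equate the new curves: 863 - 2P = 5P - 977, giving 1840 = 7P, P = 1840/7 ≈ 262.8571, q = 2361/7 ≈ 337.2857.
New expenditure = 262.8571 × 337.2857 = 88657.96.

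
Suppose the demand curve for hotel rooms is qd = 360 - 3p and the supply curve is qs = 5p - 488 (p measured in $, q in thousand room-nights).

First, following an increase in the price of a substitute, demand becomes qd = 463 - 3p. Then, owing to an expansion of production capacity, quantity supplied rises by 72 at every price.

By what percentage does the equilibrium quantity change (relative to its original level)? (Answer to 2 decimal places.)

+217.56

Initially, 360 - 3p = 5p - 488, so 848 = 8p and p = 106, q = 42.
The new curves are qd = 463 - 3p (demand) and qs = 5p - 416 (supply).
Clearing the new market: 463 - 3p = 5p - 416, so p = 109.875 and q = 133.375.
%Δq = (133.375 − 42) / 42 × 100 = +217.56%.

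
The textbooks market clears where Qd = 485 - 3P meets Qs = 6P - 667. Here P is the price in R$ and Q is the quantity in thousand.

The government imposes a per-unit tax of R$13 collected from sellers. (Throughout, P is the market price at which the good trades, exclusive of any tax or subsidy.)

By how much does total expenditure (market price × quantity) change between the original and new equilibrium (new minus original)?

-2678

Initially, 485 - 3P = 6P - 667, so 1152 = 9P and P = 128, Q = 101.
Since sellers keep the price net of the tax, the effective supply curve becomes Qs = 6P - 745.
Equate the new curves: 485 - 3P = 6P - 745, giving 1230 = 9P, P = 410/3 ≈ 136.6667, Q = 75.
Expenditure moves from 128×101 = 12928 to 136.6667×75 = 10250; change = -2678.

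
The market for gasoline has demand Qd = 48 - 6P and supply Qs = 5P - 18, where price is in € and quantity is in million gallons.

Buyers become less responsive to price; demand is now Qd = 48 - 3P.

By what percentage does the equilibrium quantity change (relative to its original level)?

+93.75

Before the shock: 48 - 6P = 5P - 18 ⇒ 66 = 11P ⇒ P = 6, Q = 12.
The shock moves the curves to Qd = 48 - 3P and Qs = 5P - 18.
Clearing the new market: 48 - 3P = 5P - 18, so P = 8.25 and Q = 23.25.
%ΔQ = (23.25 − 12) / 12 × 100 = +93.75%.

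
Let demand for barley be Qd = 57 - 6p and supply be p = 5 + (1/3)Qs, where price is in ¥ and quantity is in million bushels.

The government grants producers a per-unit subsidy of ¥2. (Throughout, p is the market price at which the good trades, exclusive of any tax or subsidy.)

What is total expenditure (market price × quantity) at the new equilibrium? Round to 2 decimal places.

95.33

Solve the original market: 57 - 6p = 3p - 15, hence p = 8 and Q = 9.
Since sellers receive the price plus the subsidy, the effective supply curve becomes Qs = 3p - 9.
Setting them equal: 57 - 6p = 3p - 9 → 66 = 9p, so p = 22/3 ≈ 7.3333 and Q = 13.
New expenditure = 7.3333 × 13 = 95.33.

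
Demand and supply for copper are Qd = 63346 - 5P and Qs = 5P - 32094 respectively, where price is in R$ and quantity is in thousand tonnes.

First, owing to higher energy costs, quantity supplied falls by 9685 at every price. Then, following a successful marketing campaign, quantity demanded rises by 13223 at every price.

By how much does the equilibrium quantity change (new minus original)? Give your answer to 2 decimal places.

Before the shock: 63346 - 5P = 5P - 32094 ⇒ 95440 = 10P ⇒ P = 9544, Q = 15626.
The shock moves the curves to Qd = 76569 - 5P and Qs = 5P - 41779.
Setting them equal: 76569 - 5P = 5P - 41779 → 118348 = 10P, so P = 11834.8 and Q = 17395.
ΔQ = 17395 − 15626 = +1769.00.

+1769.00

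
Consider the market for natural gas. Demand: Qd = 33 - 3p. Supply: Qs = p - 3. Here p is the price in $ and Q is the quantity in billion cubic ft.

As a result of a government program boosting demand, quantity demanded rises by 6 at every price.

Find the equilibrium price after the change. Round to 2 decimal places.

Original equilibrium: 33 - 3p = p - 3 gives 36 = 4p, so p = 9 and Q = 6.
With the change applied: demand Qd = 39 - 3p, supply Qs = p - 3.
Setting them equal: 39 - 3p = p - 3 → 42 = 4p, so p = 10.5 and Q = 7.5.

10.50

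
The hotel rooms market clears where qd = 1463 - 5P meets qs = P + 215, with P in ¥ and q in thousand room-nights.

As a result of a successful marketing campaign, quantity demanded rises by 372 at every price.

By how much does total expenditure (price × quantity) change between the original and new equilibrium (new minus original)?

+42966

Solve the original market: 1463 - 5P = P + 215, hence P = 208 and q = 423.
With the change applied: demand qd = 1835 - 5P, supply qs = P + 215.
New equilibrium: 1835 - 5P = P + 215 ⇒ 1620 = 6P ⇒ P = 270, q = 485.
Expenditure moves from 208×423 = 87984 to 270×485 = 130950; change = +42966.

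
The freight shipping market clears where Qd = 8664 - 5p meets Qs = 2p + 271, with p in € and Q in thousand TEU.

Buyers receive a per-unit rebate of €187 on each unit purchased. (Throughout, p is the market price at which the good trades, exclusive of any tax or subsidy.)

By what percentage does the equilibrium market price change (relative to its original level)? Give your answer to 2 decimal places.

+11.14

Before the shock: 8664 - 5p = 2p + 271 ⇒ 8393 = 7p ⇒ p = 1199, Q = 2669.
Since buyers' out-of-pocket price is the market price minus the rebate, the effective demand curve becomes Qd = 9599 - 5p.
Setting them equal: 9599 - 5p = 2p + 271 → 9328 = 7p, so p = 9328/7 ≈ 1332.5714 and Q = 20553/7 ≈ 2936.1429.
%Δp = (1332.5714 − 1199) / 1199 × 100 = +11.14%.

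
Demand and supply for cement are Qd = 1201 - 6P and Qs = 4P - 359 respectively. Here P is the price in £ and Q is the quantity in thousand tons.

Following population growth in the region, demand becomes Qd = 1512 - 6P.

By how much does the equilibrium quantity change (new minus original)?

+124.4

Solve the original market: 1201 - 6P = 4P - 359, hence P = 156 and Q = 265.
After the shift, demand is Qd = 1512 - 6P and supply is Qs = 4P - 359.
Clearing the new market: 1512 - 6P = 4P - 359, so P = 187.1 and Q = 389.4.
ΔQ = 389.4 − 265 = +124.4.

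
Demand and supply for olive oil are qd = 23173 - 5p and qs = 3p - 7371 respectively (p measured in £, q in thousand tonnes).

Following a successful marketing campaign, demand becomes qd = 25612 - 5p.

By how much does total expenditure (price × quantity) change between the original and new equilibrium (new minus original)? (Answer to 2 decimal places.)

Before the shock: 23173 - 5p = 3p - 7371 ⇒ 30544 = 8p ⇒ p = 3818, q = 4083.
The shock moves the curves to qd = 25612 - 5p and qs = 3p - 7371.
Setting them equal: 25612 - 5p = 3p - 7371 → 32983 = 8p, so p = 4122.875 and q = 4997.625.
Expenditure moves from 3818×4083 = 15588894 to 4122.875×4997.625 = 20604583.171875; change = +5015689.17.

+5015689.17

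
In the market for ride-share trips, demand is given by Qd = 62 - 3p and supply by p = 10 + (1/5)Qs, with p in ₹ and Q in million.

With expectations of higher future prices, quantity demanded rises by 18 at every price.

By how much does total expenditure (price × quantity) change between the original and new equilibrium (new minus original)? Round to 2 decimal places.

+227.81

Solve the original market: 62 - 3p = 5p - 50, hence p = 14 and Q = 20.
The new curves are Qd = 80 - 3p (demand) and Qs = 5p - 50 (supply).
New equilibrium: 80 - 3p = 5p - 50 ⇒ 130 = 8p ⇒ p = 16.25, Q = 31.25.
Expenditure moves from 14×20 = 280 to 16.25×31.25 = 507.8125; change = +227.81.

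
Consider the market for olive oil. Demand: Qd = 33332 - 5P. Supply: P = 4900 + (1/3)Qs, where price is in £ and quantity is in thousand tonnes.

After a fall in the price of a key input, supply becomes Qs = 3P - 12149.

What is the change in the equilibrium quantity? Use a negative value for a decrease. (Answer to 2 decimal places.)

Before the shock: 33332 - 5P = 3P - 14700 ⇒ 48032 = 8P ⇒ P = 6004, Q = 3312.
After the shift, demand is Qd = 33332 - 5P and supply is Qs = 3P - 12149.
Setting them equal: 33332 - 5P = 3P - 12149 → 45481 = 8P, so P = 5685.125 and Q = 4906.375.
ΔQ = 4906.375 − 3312 = +1594.38.

+1594.38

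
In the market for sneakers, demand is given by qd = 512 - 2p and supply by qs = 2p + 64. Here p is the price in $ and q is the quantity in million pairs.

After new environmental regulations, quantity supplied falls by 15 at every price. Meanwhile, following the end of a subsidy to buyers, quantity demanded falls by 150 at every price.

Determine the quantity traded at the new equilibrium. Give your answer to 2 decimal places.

205.50

Initially, 512 - 2p = 2p + 64, so 448 = 4p and p = 112, q = 288.
The new curves are qd = 362 - 2p (demand) and qs = 2p + 49 (supply).
Setting them equal: 362 - 2p = 2p + 49 → 313 = 4p, so p = 78.25 and q = 205.5.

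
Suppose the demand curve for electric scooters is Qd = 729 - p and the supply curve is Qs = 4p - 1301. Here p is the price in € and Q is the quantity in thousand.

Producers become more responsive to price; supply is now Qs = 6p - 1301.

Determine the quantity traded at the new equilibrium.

439

Before the shock: 729 - p = 4p - 1301 ⇒ 2030 = 5p ⇒ p = 406, Q = 323.
After the shift, demand is Qd = 729 - p and supply is Qs = 6p - 1301.
Setting them equal: 729 - p = 6p - 1301 → 2030 = 7p, so p = 290 and Q = 439.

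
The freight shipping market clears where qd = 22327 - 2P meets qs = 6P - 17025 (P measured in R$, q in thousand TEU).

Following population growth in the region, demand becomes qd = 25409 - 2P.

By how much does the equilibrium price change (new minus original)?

+385.25

Before the shock: 22327 - 2P = 6P - 17025 ⇒ 39352 = 8P ⇒ P = 4919, q = 12489.
The new curves are qd = 25409 - 2P (demand) and qs = 6P - 17025 (supply).
Clearing the new market: 25409 - 2P = 6P - 17025, so P = 5304.25 and q = 14800.5.
ΔP = 5304.25 − 4919 = +385.25.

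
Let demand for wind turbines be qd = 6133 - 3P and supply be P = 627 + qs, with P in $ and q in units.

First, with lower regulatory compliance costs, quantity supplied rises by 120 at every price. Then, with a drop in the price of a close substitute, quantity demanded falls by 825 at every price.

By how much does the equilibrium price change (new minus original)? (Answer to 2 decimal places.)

Solve the original market: 6133 - 3P = P - 627, hence P = 1690 and q = 1063.
After the shift, demand is qd = 5308 - 3P and supply is qs = P - 507.
Setting them equal: 5308 - 3P = P - 507 → 5815 = 4P, so P = 1453.75 and q = 946.75.
ΔP = 1453.75 − 1690 = -236.25.

-236.25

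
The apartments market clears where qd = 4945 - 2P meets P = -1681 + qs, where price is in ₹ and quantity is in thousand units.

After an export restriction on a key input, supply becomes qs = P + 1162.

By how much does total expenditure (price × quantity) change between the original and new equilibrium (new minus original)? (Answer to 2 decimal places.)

Original equilibrium: 4945 - 2P = P + 1681 gives 3264 = 3P, so P = 1088 and q = 2769.
The shock moves the curves to qd = 4945 - 2P and qs = P + 1162.
New equilibrium: 4945 - 2P = P + 1162 ⇒ 3783 = 3P ⇒ P = 1261, q = 2423.
Expenditure moves from 1088×2769 = 3012672 to 1261×2423 = 3055403; change = +42731.00.

+42731.00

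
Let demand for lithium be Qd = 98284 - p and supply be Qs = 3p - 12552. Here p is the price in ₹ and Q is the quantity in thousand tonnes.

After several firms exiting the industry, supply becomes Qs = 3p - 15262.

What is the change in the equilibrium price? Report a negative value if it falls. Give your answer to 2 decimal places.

+677.50

Solve the original market: 98284 - p = 3p - 12552, hence p = 27709 and Q = 70575.
With the change applied: demand Qd = 98284 - p, supply Qs = 3p - 15262.
Clearing the new market: 98284 - p = 3p - 15262, so p = 28386.5 and Q = 69897.5.
Δp = 28386.5 − 27709 = +677.50.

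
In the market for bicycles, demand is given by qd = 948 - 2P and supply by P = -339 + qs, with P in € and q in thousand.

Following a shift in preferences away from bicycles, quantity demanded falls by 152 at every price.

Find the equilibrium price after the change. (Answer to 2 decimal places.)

Before the shock: 948 - 2P = P + 339 ⇒ 609 = 3P ⇒ P = 203, q = 542.
With the change applied: demand qd = 796 - 2P, supply qs = P + 339.
Setting them equal: 796 - 2P = P + 339 → 457 = 3P, so P = 457/3 ≈ 152.3333 and q = 1474/3 ≈ 491.3333.

152.33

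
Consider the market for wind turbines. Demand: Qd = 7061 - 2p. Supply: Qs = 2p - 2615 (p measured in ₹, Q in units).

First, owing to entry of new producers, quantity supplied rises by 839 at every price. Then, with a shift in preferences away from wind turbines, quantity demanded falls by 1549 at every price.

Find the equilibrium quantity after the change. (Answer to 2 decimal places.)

Original equilibrium: 7061 - 2p = 2p - 2615 gives 9676 = 4p, so p = 2419 and Q = 2223.
With the change applied: demand Qd = 5512 - 2p, supply Qs = 2p - 1776.
Equate the new curves: 5512 - 2p = 2p - 1776, giving 7288 = 4p, p = 1822, Q = 1868.

1868.00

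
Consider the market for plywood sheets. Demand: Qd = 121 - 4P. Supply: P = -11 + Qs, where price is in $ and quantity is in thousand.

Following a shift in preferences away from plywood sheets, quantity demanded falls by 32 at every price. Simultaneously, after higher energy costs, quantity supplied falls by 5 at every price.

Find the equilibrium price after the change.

Before the shock: 121 - 4P = P + 11 ⇒ 110 = 5P ⇒ P = 22, Q = 33.
The new curves are Qd = 89 - 4P (demand) and Qs = P + 6 (supply).
Equate the new curves: 89 - 4P = P + 6, giving 83 = 5P, P = 16.6, Q = 22.6.

16.6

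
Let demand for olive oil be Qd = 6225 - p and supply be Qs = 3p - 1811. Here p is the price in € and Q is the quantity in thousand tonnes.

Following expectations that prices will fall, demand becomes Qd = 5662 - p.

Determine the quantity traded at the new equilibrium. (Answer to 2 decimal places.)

Original equilibrium: 6225 - p = 3p - 1811 gives 8036 = 4p, so p = 2009 and Q = 4216.
After the shift, demand is Qd = 5662 - p and supply is Qs = 3p - 1811.
Clearing the new market: 5662 - p = 3p - 1811, so p = 1868.25 and Q = 3793.75.

3793.75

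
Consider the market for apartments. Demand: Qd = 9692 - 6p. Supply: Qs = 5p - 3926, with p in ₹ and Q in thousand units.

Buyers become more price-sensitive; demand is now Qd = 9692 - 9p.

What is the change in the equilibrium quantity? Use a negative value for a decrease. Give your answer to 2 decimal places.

Original equilibrium: 9692 - 6p = 5p - 3926 gives 13618 = 11p, so p = 1238 and Q = 2264.
With the change applied: demand Qd = 9692 - 9p, supply Qs = 5p - 3926.
Setting them equal: 9692 - 9p = 5p - 3926 → 13618 = 14p, so p = 6809/7 ≈ 972.7143 and Q = 6563/7 ≈ 937.5714.
ΔQ = 937.5714 − 2264 = -1326.43.

-1326.43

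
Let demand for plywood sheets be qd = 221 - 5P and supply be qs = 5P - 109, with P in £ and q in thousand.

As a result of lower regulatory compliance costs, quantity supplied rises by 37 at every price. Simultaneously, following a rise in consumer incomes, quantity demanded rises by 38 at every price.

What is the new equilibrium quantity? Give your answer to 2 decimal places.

93.50

Before the shock: 221 - 5P = 5P - 109 ⇒ 330 = 10P ⇒ P = 33, q = 56.
The new curves are qd = 259 - 5P (demand) and qs = 5P - 72 (supply).
Clearing the new market: 259 - 5P = 5P - 72, so P = 33.1 and q = 93.5.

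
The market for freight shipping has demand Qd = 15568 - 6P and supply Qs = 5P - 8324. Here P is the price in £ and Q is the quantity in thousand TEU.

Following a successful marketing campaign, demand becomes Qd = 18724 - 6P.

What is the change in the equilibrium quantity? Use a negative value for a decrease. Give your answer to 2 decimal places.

+1434.55

Before the shock: 15568 - 6P = 5P - 8324 ⇒ 23892 = 11P ⇒ P = 2172, Q = 2536.
The shock moves the curves to Qd = 18724 - 6P and Qs = 5P - 8324.
Clearing the new market: 18724 - 6P = 5P - 8324, so P = 27048/11 ≈ 2458.9091 and Q = 43676/11 ≈ 3970.5455.
ΔQ = 3970.5455 − 2536 = +1434.55.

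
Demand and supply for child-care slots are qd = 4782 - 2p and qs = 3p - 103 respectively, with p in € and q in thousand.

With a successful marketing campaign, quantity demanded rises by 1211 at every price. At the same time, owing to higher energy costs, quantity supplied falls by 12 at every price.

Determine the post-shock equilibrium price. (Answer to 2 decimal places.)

Before the shock: 4782 - 2p = 3p - 103 ⇒ 4885 = 5p ⇒ p = 977, q = 2828.
The shock moves the curves to qd = 5993 - 2p and qs = 3p - 115.
New equilibrium: 5993 - 2p = 3p - 115 ⇒ 6108 = 5p ⇒ p = 1221.6, q = 3549.8.

1221.60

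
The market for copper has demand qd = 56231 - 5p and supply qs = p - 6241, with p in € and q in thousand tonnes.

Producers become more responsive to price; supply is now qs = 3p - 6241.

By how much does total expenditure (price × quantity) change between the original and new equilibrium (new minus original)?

+90777022

Solve the original market: 56231 - 5p = p - 6241, hence p = 10412 and q = 4171.
The new curves are qd = 56231 - 5p (demand) and qs = 3p - 6241 (supply).
Equate the new curves: 56231 - 5p = 3p - 6241, giving 62472 = 8p, p = 7809, q = 17186.
Expenditure moves from 10412×4171 = 43428452 to 7809×17186 = 134205474; change = +90777022.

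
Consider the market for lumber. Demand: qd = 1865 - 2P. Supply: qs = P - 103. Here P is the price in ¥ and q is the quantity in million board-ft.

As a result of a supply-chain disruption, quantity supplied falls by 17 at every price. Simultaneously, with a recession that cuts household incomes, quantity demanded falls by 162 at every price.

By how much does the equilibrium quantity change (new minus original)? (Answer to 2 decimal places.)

Original equilibrium: 1865 - 2P = P - 103 gives 1968 = 3P, so P = 656 and q = 553.
After the shift, demand is qd = 1703 - 2P and supply is qs = P - 120.
Setting them equal: 1703 - 2P = P - 120 → 1823 = 3P, so P = 1823/3 ≈ 607.6667 and q = 1463/3 ≈ 487.6667.
Δq = 487.6667 − 553 = -65.33.

-65.33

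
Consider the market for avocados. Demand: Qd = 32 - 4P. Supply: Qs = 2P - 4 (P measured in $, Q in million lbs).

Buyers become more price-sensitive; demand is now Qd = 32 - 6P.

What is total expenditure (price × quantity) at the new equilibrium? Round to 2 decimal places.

Initially, 32 - 4P = 2P - 4, so 36 = 6P and P = 6, Q = 8.
With the change applied: demand Qd = 32 - 6P, supply Qs = 2P - 4.
Setting them equal: 32 - 6P = 2P - 4 → 36 = 8P, so P = 4.5 and Q = 5.
New expenditure = 4.5 × 5 = 22.50.

22.50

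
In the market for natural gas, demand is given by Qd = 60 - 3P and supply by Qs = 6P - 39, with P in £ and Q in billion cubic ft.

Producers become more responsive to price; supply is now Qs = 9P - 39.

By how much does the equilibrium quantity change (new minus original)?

+8.25

Original equilibrium: 60 - 3P = 6P - 39 gives 99 = 9P, so P = 11 and Q = 27.
With the change applied: demand Qd = 60 - 3P, supply Qs = 9P - 39.
Equate the new curves: 60 - 3P = 9P - 39, giving 99 = 12P, P = 8.25, Q = 35.25.
ΔQ = 35.25 − 27 = +8.25.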